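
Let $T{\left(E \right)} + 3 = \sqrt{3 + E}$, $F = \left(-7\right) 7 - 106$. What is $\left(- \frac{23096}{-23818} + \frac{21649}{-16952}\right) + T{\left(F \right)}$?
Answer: $- \frac{667700349}{201881368} + 2 i \sqrt{38} \approx -3.3074 + 12.329 i$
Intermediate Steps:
$F = -155$ ($F = -49 - 106 = -155$)
$T{\left(E \right)} = -3 + \sqrt{3 + E}$
$\left(- \frac{23096}{-23818} + \frac{21649}{-16952}\right) + T{\left(F \right)} = \left(- \frac{23096}{-23818} + \frac{21649}{-16952}\right) - \left(3 - \sqrt{3 - 155}\right) = \left(\left(-23096\right) \left(- \frac{1}{23818}\right) + 21649 \left(- \frac{1}{16952}\right)\right) - \left(3 - \sqrt{-152}\right) = \left(\frac{11548}{11909} - \frac{21649}{16952}\right) - \left(3 - 2 i \sqrt{38}\right) = - \frac{62056245}{201881368} - \left(3 - 2 i \sqrt{38}\right) = - \frac{667700349}{201881368} + 2 i \sqrt{38}$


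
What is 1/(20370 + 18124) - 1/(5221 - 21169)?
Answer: 27221/306951156 ≈ 8.8682e-5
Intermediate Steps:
1/(20370 + 18124) - 1/(5221 - 21169) = 1/38494 - 1/(-15948) = 1/38494 - 1*(-1/15948) = 1/38494 + 1/15948 = 27221/306951156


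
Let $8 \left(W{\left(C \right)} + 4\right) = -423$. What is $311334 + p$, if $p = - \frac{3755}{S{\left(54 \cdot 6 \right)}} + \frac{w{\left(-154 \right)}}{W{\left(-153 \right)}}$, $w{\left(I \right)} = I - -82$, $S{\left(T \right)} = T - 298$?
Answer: $\frac{21783359}{70} \approx 3.1119 \cdot 10^{5}$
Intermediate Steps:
$W{\left(C \right)} = - \frac{455}{8}$ ($W{\left(C \right)} = -4 + \frac{1}{8} \left(-423\right) = -4 - \frac{423}{8} = - \frac{455}{8}$)
$S{\left(T \right)} = -298 + T$
$w{\left(I \right)} = 82 + I$ ($w{\left(I \right)} = I + 82 = 82 + I$)
$p = - \frac{10021}{70}$ ($p = - \frac{3755}{-298 + 54 \cdot 6} + \frac{82 - 154}{- \frac{455}{8}} = - \frac{3755}{-298 + 324} - - \frac{576}{455} = - \frac{3755}{26} + \frac{576}{455} = - \frac{10021}{70} \approx -143.16$)
$311334 + p = 311334 - \frac{10021}{70} = \frac{21783359}{70}$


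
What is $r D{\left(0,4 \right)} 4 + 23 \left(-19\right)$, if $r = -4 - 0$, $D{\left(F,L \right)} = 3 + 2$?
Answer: $-517$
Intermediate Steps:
$D{\left(F,L \right)} = 5$
$r = -4$ ($r = -4 + 0 = -4$)
$r D{\left(0,4 \right)} 4 + 23 \left(-19\right) = \left(-4\right) 5 \cdot 4 + 23 \left(-19\right) = \left(-20\right) 4 - 437 = -80 - 437 = -517$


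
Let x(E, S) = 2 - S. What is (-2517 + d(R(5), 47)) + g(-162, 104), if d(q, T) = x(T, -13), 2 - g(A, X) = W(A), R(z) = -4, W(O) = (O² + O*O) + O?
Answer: -54826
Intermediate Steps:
W(O) = O + 2*O² (W(O) = (O² + O²) + O = 2*O² + O = O + 2*O²)
g(A, X) = 2 - A*(1 + 2*A)
d(q, T) = 15 (d(q, T) = 2 - 1*(-13) = 2 + 13 = 15)
(-2517 + d(R(5), 47)) + g(-162, 104) = (-2517 + 15) + (2 - 1*(-162)*(1 + 2*(-162))) = -2502 + (2 - 1*(-162)*(1 - 324)) = -2502 + (2 - 1*(-162)*(-323)) = -2502 + (2 - 52326) = -2502 - 52324 = -54826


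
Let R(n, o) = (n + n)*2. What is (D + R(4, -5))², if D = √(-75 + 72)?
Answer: (16 + I*√3)² ≈ 253.0 + 55.426*I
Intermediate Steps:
R(n, o) = 4*n (R(n, o) = (2*n)*2 = 4*n)
D = I*√3 (D = √(-3) = I*√3 ≈ 1.732*I)
(D + R(4, -5))² = (I*√3 + 4*4)² = (I*√3 + 16)² = (16 + I*√3)²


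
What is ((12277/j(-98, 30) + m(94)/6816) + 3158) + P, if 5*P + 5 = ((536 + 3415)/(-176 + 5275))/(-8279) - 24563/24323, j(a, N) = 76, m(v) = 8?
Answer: 68945186266826794198/20777019294907005 ≈ 3318.3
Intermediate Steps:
P = -6170944968711/5133931132915 (P = -1 + (((536 + 3415)/(-176 + 5275))/(-8279) - 24563/24323)/5 = -1 + ((3951/5099)*(-1/8279) - 24563*1/24323)/5 = -1 + ((3951*(1/5099))*(-1/8279) - 24563/24323)/5 = -1 + ((3951/5099)*(-1/8279) - 24563/24323)/5 = -1 + (-3951/42214621 - 24563/24323)/5 = -1 + (⅕)*(-1037013835796/1026786226583) = -1 - 1037013835796/5133931132915 = -6170944968711/5133931132915 ≈ -1.2020)
((12277/j(-98, 30) + m(94)/6816) + 3158) + P = ((12277/76 + 8/6816) + 3158) - 6170944968711/5133931132915 = ((12277*(1/76) + 8*(1/6816)) + 3158) - 6170944968711/5133931132915 = ((12277/76 + 1/852) + 3158) - 6170944968711/5133931132915 = (653755/4047 + 3158) - 6170944968711/5133931132915 = 13434181/4047 - 6170944968711/5133931132915 = 68945186266826794198/20777019294907005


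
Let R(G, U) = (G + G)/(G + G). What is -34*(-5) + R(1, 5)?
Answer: 171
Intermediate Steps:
R(G, U) = 1 (R(G, U) = (2*G)/((2*G)) = (2*G)*(1/(2*G)) = 1)
-34*(-5) + R(1, 5) = -34*(-5) + 1 = 170 + 1 = 171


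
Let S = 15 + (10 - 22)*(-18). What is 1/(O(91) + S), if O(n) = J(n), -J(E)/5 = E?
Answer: -1/224 ≈ -0.0044643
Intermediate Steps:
J(E) = -5*E
O(n) = -5*n
S = 231 (S = 15 - 12*(-18) = 15 + 216 = 231)
1/(O(91) + S) = 1/(-5*91 + 231) = 1/(-455 + 231) = 1/(-224) = -1/224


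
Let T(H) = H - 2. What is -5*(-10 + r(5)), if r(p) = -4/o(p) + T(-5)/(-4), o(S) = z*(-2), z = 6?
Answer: 475/12 ≈ 39.583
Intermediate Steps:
o(S) = -12 (o(S) = 6*(-2) = -12)
T(H) = -2 + H
r(p) = 25/12 (r(p) = -4/(-12) + (-2 - 5)/(-4) = -4*(-1/12) - 7*(-¼) = ⅓ + 7/4 = 25/12)
-5*(-10 + r(5)) = -5*(-10 + 25/12) = -5*(-95/12) = 475/12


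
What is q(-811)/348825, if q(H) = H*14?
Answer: -11354/348825 ≈ -0.032549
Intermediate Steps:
q(H) = 14*H
q(-811)/348825 = (14*(-811))/348825 = -11354*1/348825 = -11354/348825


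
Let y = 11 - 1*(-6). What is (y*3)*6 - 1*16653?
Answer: -16347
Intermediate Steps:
y = 17 (y = 11 + 6 = 17)
(y*3)*6 - 1*16653 = (17*3)*6 - 1*16653 = 51*6 - 16653 = 306 - 16653 = -16347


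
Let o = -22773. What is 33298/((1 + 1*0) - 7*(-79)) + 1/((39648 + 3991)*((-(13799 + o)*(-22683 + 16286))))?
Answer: 41708575683657781/693932095884034 ≈ 60.105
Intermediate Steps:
33298/((1 + 1*0) - 7*(-79)) + 1/((39648 + 3991)*((-(13799 + o)*(-22683 + 16286)))) = 33298/((1 + 1*0) - 7*(-79)) + 1/((39648 + 3991)*((-(13799 - 22773)*(-22683 + 16286)))) = 33298/((1 + 0) + 553) + 1/(43639*((-(-8974)*(-6397)))) = 33298/(1 + 553) + 1/(43639*((-1*57406678))) = 33298/554 + (1/43639)/(-57406678) = 33298*(1/554) + (1/43639)*(-1/57406678) = 16649/277 - 1/2505170021242 = 41708575683657781/693932095884034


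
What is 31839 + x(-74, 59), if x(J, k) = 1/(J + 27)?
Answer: 1496432/47 ≈ 31839.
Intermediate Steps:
x(J, k) = 1/(27 + J)
31839 + x(-74, 59) = 31839 + 1/(27 - 74) = 31839 + 1/(-47) = 31839 - 1/47 = 1496432/47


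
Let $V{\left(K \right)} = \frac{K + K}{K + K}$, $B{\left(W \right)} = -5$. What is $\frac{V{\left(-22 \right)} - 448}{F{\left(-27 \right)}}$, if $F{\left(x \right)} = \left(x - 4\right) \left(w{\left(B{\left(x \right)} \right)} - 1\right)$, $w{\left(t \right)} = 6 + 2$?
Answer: $\frac{447}{217} \approx 2.0599$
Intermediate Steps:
$w{\left(t \right)} = 8$
$V{\left(K \right)} = 1$ ($V{\left(K \right)} = \frac{2 K}{2 K} = 2 K \frac{1}{2 K} = 1$)
$F{\left(x \right)} = -28 + 7 x$ ($F{\left(x \right)} = \left(x - 4\right) \left(8 - 1\right) = \left(-4 + x\right) 7 = -28 + 7 x$)
$\frac{V{\left(-22 \right)} - 448}{F{\left(-27 \right)}} = \frac{1 - 448}{-28 + 7 \left(-27\right)} = \frac{1 - 448}{-28 - 189} = - \frac{447}{-217} = \left(-447\right) \left(- \frac{1}{217}\right) = \frac{447}{217}$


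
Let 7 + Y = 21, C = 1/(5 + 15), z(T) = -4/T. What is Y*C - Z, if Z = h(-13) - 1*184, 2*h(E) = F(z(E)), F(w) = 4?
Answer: 1827/10 ≈ 182.70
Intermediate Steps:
h(E) = 2 (h(E) = (1/2)*4 = 2)
C = 1/20 ≈ 0.050000
Z = -182 (Z = 2 - 1*184 = 2 - 184 = -182)
Y = 14 (Y = -7 + 21 = 14)
Y*C - Z = 14*(1/20) - 1*(-182) = 7/10 + 182 = 1827/10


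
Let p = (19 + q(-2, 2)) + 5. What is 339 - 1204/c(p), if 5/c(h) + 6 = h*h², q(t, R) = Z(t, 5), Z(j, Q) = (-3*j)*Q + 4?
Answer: -234905929/5 ≈ -4.6981e+7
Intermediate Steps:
Z(j, Q) = 4 - 3*Q*j (Z(j, Q) = -3*Q*j + 4 = 4 - 3*Q*j)
q(t, R) = 4 - 15*t (q(t, R) = 4 - 3*5*t = 4 - 15*t)
p = 58 (p = (19 + (4 - 15*(-2))) + 5 = (19 + (4 + 30)) + 5 = (19 + 34) + 5 = 53 + 5 = 58)
c(h) = 5/(-6 + h³) (c(h) = 5/(-6 + h*h²) = 5/(-6 + h³))
339 - 1204/c(p) = 339 - 1204/(5/(-6 + 58³)) = 339 - 1204/(5/(-6 + 195112)) = 339 - 1204/(5/195106) = 339 - 1204/(5*(1/195106)) = 339 - 1204/5/195106 = 339 - 1204*195106/5 = 339 - 1*234907624/5 = 339 - 234907624/5 = -234905929/5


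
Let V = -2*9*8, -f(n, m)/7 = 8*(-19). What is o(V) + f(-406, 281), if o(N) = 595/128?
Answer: 136787/128 ≈ 1068.6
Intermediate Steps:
f(n, m) = 1064 (f(n, m) = -56*(-19) = -7*(-152) = 1064)
V = -144 (V = -18*8 = -144)
o(N) = 595/128 (o(N) = 595*(1/128) = 595/128)
o(V) + f(-406, 281) = 595/128 + 1064 = 136787/128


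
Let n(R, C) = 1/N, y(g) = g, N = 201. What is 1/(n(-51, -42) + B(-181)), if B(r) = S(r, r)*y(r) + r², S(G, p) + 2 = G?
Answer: 201/13242685 ≈ 1.5178e-5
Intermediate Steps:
S(G, p) = -2 + G
n(R, C) = 1/201
B(r) = r² + r*(-2 + r) (B(r) = (-2 + r)*r + r² = r*(-2 + r) + r² = r² + r*(-2 + r))
1/(n(-51, -42) + B(-181)) = 1/(1/201 + 2*(-181)*(-1 - 181)) = 1/(1/201 + 2*(-181)*(-182)) = 1/(1/201 + 65884) = 1/(13242685/201) = 201/13242685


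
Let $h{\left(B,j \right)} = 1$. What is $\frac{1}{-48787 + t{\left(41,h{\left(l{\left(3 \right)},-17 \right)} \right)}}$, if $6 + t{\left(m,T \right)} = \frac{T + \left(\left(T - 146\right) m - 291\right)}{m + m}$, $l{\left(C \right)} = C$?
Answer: $- \frac{82}{4007261} \approx -2.0463 \cdot 10^{-5}$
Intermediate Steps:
$t{\left(m,T \right)} = -6 + \frac{-291 + T + m \left(-146 + T\right)}{2 m}$ ($t{\left(m,T \right)} = -6 + \frac{T + \left(\left(T - 146\right) m - 291\right)}{m + m} = -6 + \frac{T + \left(\left(-146 + T\right) m - 291\right)}{2 m} = -6 + \left(T + \left(m \left(-146 + T\right) - 291\right)\right) \frac{1}{2 m} = -6 + \left(T + \left(-291 + m \left(-146 + T\right)\right)\right) \frac{1}{2 m} = -6 + \left(-291 + T + m \left(-146 + T\right)\right) \frac{1}{2 m} = -6 + \frac{-291 + T + m \left(-146 + T\right)}{2 m}$)
$\frac{1}{-48787 + t{\left(41,h{\left(l{\left(3 \right)},-17 \right)} \right)}} = \frac{1}{-48787 + \frac{-291 + 1 + 41 \left(-158 + 1\right)}{2 \cdot 41}} = \frac{1}{-48787 + \frac{1}{2} \cdot \frac{1}{41} \left(-291 + 1 + 41 \left(-157\right)\right)} = \frac{1}{-48787 + \frac{1}{2} \cdot \frac{1}{41} \left(-291 + 1 - 6437\right)} = \frac{1}{-48787 + \frac{1}{2} \cdot \frac{1}{41} \left(-6727\right)} = \frac{1}{-48787 - \frac{6727}{82}} = \frac{1}{- \frac{4007261}{82}} = - \frac{82}{4007261}$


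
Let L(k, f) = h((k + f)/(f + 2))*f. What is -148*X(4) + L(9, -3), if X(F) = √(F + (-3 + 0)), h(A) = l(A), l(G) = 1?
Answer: -151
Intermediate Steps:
h(A) = 1
L(k, f) = f (L(k, f) = 1*f = f)
X(F) = √(-3 + F) (X(F) = √(F - 3) = √(-3 + F))
-148*X(4) + L(9, -3) = -148*√(-3 + 4) - 3 = -148*√1 - 3 = -148*1 - 3 = -148 - 3 = -151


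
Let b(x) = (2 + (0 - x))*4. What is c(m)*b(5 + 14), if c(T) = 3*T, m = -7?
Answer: 1428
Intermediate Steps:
b(x) = 8 - 4*x (b(x) = (2 - x)*4 = 8 - 4*x)
c(m)*b(5 + 14) = (3*(-7))*(8 - 4*(5 + 14)) = -21*(8 - 4*19) = -21*(8 - 76) = -21*(-68) = 1428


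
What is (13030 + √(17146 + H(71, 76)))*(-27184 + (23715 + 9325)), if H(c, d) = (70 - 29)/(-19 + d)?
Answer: 76303680 + 1952*√55709691/19 ≈ 7.7070e+7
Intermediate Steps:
H(c, d) = 41/(-19 + d)
(13030 + √(17146 + H(71, 76)))*(-27184 + (23715 + 9325)) = (13030 + √(17146 + 41/(-19 + 76)))*(-27184 + (23715 + 9325)) = (13030 + √(17146 + 41/57))*(-27184 + 33040) = (13030 + √(17146 + 41*(1/57)))*5856 = (13030 + √(17146 + 41/57))*5856 = (13030 + √(977363/57))*5856 = (13030 + √55709691/57)*5856 = 76303680 + 1952*√55709691/19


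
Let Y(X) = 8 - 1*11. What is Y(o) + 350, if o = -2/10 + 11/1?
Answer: 347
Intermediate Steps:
o = 54/5 (o = -2*1/10 + 11*1 = -1/5 + 11 = 54/5 ≈ 10.800)
Y(X) = -3 (Y(X) = 8 - 11 = -3)
Y(o) + 350 = -3 + 350 = 347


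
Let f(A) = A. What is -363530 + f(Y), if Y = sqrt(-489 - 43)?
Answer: -363530 + 2*I*sqrt(133) ≈ -3.6353e+5 + 23.065*I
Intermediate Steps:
Y = 2*I*sqrt(133) (Y = sqrt(-532) = 2*I*sqrt(133) ≈ 23.065*I)
-363530 + f(Y) = -363530 + 2*I*sqrt(133)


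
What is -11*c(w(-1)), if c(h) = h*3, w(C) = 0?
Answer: 0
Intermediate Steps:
c(h) = 3*h
-11*c(w(-1)) = -33*0 = -11*0 = 0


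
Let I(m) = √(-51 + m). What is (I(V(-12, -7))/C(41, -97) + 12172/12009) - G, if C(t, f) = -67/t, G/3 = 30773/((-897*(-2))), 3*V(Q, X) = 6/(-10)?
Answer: -362274101/7181382 - 656*I*√5/335 ≈ -50.446 - 4.3787*I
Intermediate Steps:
V(Q, X) = -⅕ (V(Q, X) = (6/(-10))/3 = (6*(-⅒))/3 = (⅓)*(-⅗) = -⅕)
G = 30773/598 (G = 3*(30773/((-897*(-2)))) = 3*(30773/1794) = 30773/598 ≈ 51.460)
(I(V(-12, -7))/C(41, -97) + 12172/12009) - G = (√(-51 - ⅕)/((-67/41)) + 12172/12009) - 1*30773/598 = (√(-256/5)/((-67*1/41)) + 12172*(1/12009)) - 30773/598 = ((16*I*√5/5)/(-67/41) + 12172/12009) - 30773/598 = ((16*I*√5/5)*(-41/67) + 12172/12009) - 30773/598 = (-656*I*√5/335 + 12172/12009) - 30773/598 = (12172/12009 - 656*I*√5/335) - 30773/598 = -362274101/7181382 - 656*I*√5/335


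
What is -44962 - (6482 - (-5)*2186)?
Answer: -62374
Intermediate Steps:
-44962 - (6482 - (-5)*2186) = -44962 - (6482 - 1*(-10930)) = -44962 - (6482 + 10930) = -44962 - 1*17412 = -44962 - 17412 = -62374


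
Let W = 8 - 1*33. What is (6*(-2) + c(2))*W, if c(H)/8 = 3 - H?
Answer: 100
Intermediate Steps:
c(H) = 24 - 8*H (c(H) = 8*(3 - H) = 24 - 8*H)
W = -25 (W = 8 - 33 = -25)
(6*(-2) + c(2))*W = (6*(-2) + (24 - 8*2))*(-25) = (-12 + (24 - 16))*(-25) = (-12 + 8)*(-25) = -4*(-25) = 100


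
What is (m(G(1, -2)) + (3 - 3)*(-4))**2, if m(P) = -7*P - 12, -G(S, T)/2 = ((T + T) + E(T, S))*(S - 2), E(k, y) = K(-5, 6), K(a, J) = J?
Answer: 1600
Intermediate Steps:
E(k, y) = 6
G(S, T) = -2*(-2 + S)*(6 + 2*T) (G(S, T) = -2*((T + T) + 6)*(S - 2) = -2*(2*T + 6)*(-2 + S) = -2*(6 + 2*T)*(-2 + S) = -2*(-2 + S)*(6 + 2*T))
m(P) = -12 - 7*P
(m(G(1, -2)) + (3 - 3)*(-4))**2 = ((-12 - 7*(24 - 12*1 + 8*(-2) - 4*1*(-2))) + (3 - 3)*(-4))**2 = ((-12 - 7*(24 - 12 - 16 + 8)) + 0*(-4))**2 = ((-12 - 7*4) + 0)**2 = ((-12 - 28) + 0)**2 = (-40 + 0)**2 = (-40)**2 = 1600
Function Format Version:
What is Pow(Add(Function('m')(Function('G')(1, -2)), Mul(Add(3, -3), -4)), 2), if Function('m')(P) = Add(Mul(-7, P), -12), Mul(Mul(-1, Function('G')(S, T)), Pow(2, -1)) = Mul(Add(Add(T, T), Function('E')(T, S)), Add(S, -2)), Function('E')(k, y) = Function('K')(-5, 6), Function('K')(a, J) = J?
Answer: 1600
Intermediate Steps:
Function('E')(k, y) = 6
Function('G')(S, T) = Mul(-2, Add(-2, S), Add(6, Mul(2, T))) (Function('G')(S, T) = Mul(-2, Mul(Add(Add(T, T), 6), Add(S, -2))) = Mul(-2, Mul(Add(Mul(2, T), 6), Add(-2, S))) = Mul(-2, Mul(Add(6, Mul(2, T)), Add(-2, S))) = Mul(-2, Mul(Add(-2, S), Add(6, Mul(2, T)))) = Mul(-2, Add(-2, S), Add(6, Mul(2, T))))
Function('m')(P) = Add(-12, Mul(-7, P))
Pow(Add(Function('m')(Function('G')(1, -2)), Mul(Add(3, -3), -4)), 2) = Pow(Add(Add(-12, Mul(-7, Add(24, Mul(-12, 1), Mul(8, -2), Mul(-4, 1, -2)))), Mul(Add(3, -3), -4)), 2) = Pow(Add(Add(-12, Mul(-7, Add(24, -12, -16, 8))), Mul(0, -4)), 2) = Pow(Add(Add(-12, Mul(-7, 4)), 0), 2) = Pow(Add(Add(-12, -28), 0), 2) = Pow(Add(-40, 0), 2) = Pow(-40, 2) = 1600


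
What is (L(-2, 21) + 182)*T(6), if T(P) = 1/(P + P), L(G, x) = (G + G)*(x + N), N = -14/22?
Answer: 553/66 ≈ 8.3788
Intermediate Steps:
N = -7/11 (N = -14/22 = -1*7/11 = -7/11 ≈ -0.63636)
L(G, x) = 2*G*(-7/11 + x) (L(G, x) = (G + G)*(x - 7/11) = (2*G)*(-7/11 + x) = 2*G*(-7/11 + x))
T(P) = 1/(2*P)
(L(-2, 21) + 182)*T(6) = ((2/11)*(-2)*(-7 + 11*21) + 182)*((1/2)/6) = ((2/11)*(-2)*(-7 + 231) + 182)*((1/2)*(1/6)) = ((2/11)*(-2)*224 + 182)*(1/12) = (-896/11 + 182)*(1/12) = (1106/11)*(1/12) = 553/66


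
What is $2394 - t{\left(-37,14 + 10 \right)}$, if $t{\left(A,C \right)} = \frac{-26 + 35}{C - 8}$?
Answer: $\frac{38295}{16} \approx 2393.4$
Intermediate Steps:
$t{\left(A,C \right)} = \frac{9}{-8 + C}$
$2394 - t{\left(-37,14 + 10 \right)} = 2394 - \frac{9}{-8 + \left(14 + 10\right)} = 2394 - \frac{9}{-8 + 24} = 2394 - \frac{9}{16} = \frac{38295}{16}$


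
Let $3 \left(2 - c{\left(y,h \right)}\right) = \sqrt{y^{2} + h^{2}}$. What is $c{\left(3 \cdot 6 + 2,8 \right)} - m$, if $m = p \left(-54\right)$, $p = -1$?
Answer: $-52 - \frac{4 \sqrt{29}}{3} \approx -59.18$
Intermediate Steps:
$m = 54$ ($m = \left(-1\right) \left(-54\right) = 54$)
$c{\left(y,h \right)} = 2 - \frac{\sqrt{h^{2} + y^{2}}}{3}$ ($c{\left(y,h \right)} = 2 - \frac{\sqrt{y^{2} + h^{2}}}{3} = 2 - \frac{\sqrt{h^{2} + y^{2}}}{3}$)
$c{\left(3 \cdot 6 + 2,8 \right)} - m = \left(2 - \frac{\sqrt{8^{2} + \left(3 \cdot 6 + 2\right)^{2}}}{3}\right) - 54 = \left(2 - \frac{\sqrt{64 + \left(18 + 2\right)^{2}}}{3}\right) - 54 = \left(2 - \frac{\sqrt{64 + 20^{2}}}{3}\right) - 54 = \left(2 - \frac{\sqrt{64 + 400}}{3}\right) - 54 = \left(2 - \frac{\sqrt{464}}{3}\right) - 54 = \left(2 - \frac{4 \sqrt{29}}{3}\right) - 54 = -52 - \frac{4 \sqrt{29}}{3}$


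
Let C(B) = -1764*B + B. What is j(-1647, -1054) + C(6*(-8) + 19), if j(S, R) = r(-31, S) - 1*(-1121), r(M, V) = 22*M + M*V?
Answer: 102623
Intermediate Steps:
C(B) = -1763*B
j(S, R) = 439 - 31*S (j(S, R) = -31*(22 + S) - 1*(-1121) = (-682 - 31*S) + 1121 = 439 - 31*S)
j(-1647, -1054) + C(6*(-8) + 19) = (439 - 31*(-1647)) - 1763*(6*(-8) + 19) = (439 + 51057) - 1763*(-48 + 19) = 51496 - 1763*(-29) = 51496 + 51127 = 102623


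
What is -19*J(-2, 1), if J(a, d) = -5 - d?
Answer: 114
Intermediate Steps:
-19*J(-2, 1) = -19*(-5 - 1*1) = -19*(-5 - 1) = -19*(-6) = 114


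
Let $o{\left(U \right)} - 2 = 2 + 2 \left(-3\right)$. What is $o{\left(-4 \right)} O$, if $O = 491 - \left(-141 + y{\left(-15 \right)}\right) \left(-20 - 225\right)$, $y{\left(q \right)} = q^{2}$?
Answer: $-42142$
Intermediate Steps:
$o{\left(U \right)} = -2$ ($o{\left(U \right)} = 2 + \left(2 + 2 \left(-3\right)\right) = 2 + \left(2 - 6\right) = 2 - 4 = -2$)
$O = 21071$ ($O = 491 - \left(-141 + \left(-15\right)^{2}\right) \left(-20 - 225\right) = 491 - \left(-141 + 225\right) \left(-245\right) = 491 - 84 \left(-245\right) = 491 - -20580 = 491 + 20580 = 21071$)
$o{\left(-4 \right)} O = \left(-2\right) 21071 = -42142$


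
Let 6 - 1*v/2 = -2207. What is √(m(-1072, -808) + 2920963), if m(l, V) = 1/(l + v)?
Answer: √32858835814662/3354 ≈ 1709.1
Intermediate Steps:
v = 4426 (v = 12 - 2*(-2207) = 12 + 4414 = 4426)
m(l, V) = 1/(4426 + l) (m(l, V) = 1/(l + 4426) = 1/(4426 + l))
√(m(-1072, -808) + 2920963) = √(1/(4426 - 1072) + 2920963) = √(1/3354 + 2920963) = √(9796909903/3354) = √32858835814662/3354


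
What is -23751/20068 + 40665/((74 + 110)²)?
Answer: 103029/5857088 ≈ 0.017590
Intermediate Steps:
-23751/20068 + 40665/((74 + 110)²) = -23751*1/20068 + 40665/(184²) = -819/692 + 40665/33856 = 103029/5857088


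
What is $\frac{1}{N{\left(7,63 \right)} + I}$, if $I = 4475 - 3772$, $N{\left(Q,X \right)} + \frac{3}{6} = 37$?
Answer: $\frac{2}{1479} \approx 0.0013523$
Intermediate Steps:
$N{\left(Q,X \right)} = \frac{73}{2}$ ($N{\left(Q,X \right)} = - \frac{1}{2} + 37 = \frac{73}{2}$)
$I = 703$
$\frac{1}{N{\left(7,63 \right)} + I} = \frac{1}{\frac{73}{2} + 703} = \frac{1}{\frac{1479}{2}} = \frac{2}{1479}$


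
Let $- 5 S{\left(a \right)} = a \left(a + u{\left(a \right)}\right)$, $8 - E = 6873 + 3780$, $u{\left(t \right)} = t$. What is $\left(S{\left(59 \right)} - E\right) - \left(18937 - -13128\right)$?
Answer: $- \frac{114062}{5} \approx -22812.0$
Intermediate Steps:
$E = -10645$ ($E = 8 - \left(6873 + 3780\right) = 8 - 10653 = -10645$)
$S{\left(a \right)} = - \frac{2 a^{2}}{5}$ ($S{\left(a \right)} = - \frac{a \left(a + a\right)}{5} = - \frac{a 2 a}{5} = - \frac{2 a^{2}}{5}$)
$\left(S{\left(59 \right)} - E\right) - \left(18937 - -13128\right) = \left(- \frac{2 \cdot 59^{2}}{5} - -10645\right) - \left(18937 - -13128\right) = \left(\left(- \frac{2}{5}\right) 3481 + 10645\right) - \left(18937 + 13128\right) = \left(- \frac{6962}{5} + 10645\right) - 32065 = \frac{46263}{5} - 32065 = - \frac{114062}{5}$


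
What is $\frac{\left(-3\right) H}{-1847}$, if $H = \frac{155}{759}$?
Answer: $\frac{155}{467291} \approx 0.0003317$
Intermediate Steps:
$H = \frac{155}{759}$ ($H = 155 \cdot \frac{1}{759} = \frac{155}{759} \approx 0.20422$)
$\frac{\left(-3\right) H}{-1847} = \frac{\left(-3\right) \frac{155}{759}}{-1847} = \left(- \frac{155}{253}\right) \left(- \frac{1}{1847}\right) = \frac{155}{467291}$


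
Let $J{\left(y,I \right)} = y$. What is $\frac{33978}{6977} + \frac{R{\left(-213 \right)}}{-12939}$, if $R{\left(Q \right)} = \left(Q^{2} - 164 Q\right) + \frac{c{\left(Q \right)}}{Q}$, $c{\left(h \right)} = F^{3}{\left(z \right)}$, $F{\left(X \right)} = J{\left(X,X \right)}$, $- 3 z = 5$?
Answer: $- \frac{693679217110}{519173842653} \approx -1.3361$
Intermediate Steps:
$z = - \frac{5}{3}$ ($z = \left(- \frac{1}{3}\right) 5 = - \frac{5}{3} \approx -1.6667$)
$F{\left(X \right)} = X$
$c{\left(h \right)} = - \frac{125}{27}$ ($c{\left(h \right)} = \left(- \frac{5}{3}\right)^{3} = - \frac{125}{27}$)
$R{\left(Q \right)} = Q^{2} - 164 Q - \frac{125}{27 Q}$ ($R{\left(Q \right)} = \left(Q^{2} - 164 Q\right) - \frac{125}{27 Q} = Q^{2} - 164 Q - \frac{125}{27 Q}$)
$\frac{33978}{6977} + \frac{R{\left(-213 \right)}}{-12939} = \frac{33978}{6977} + \frac{\left(-213\right)^{2} - -34932 - \frac{125}{27 \left(-213\right)}}{-12939} = 33978 \cdot \frac{1}{6977} + \left(45369 + 34932 - - \frac{125}{5751}\right) \left(- \frac{1}{12939}\right) = \frac{33978}{6977} + \left(45369 + 34932 + \frac{125}{5751}\right) \left(- \frac{1}{12939}\right) = \frac{33978}{6977} + \frac{461811176}{5751} \left(- \frac{1}{12939}\right) = \frac{33978}{6977} - \frac{461811176}{74412189} = - \frac{693679217110}{519173842653}$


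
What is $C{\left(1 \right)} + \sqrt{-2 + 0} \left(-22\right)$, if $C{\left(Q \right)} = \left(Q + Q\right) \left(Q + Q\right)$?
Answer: $4 - 22 i \sqrt{2} \approx 4.0 - 31.113 i$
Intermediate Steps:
$C{\left(Q \right)} = 4 Q^{2}$ ($C{\left(Q \right)} = 2 Q 2 Q = 4 Q^{2}$)
$C{\left(1 \right)} + \sqrt{-2 + 0} \left(-22\right) = 4 \cdot 1^{2} + \sqrt{-2 + 0} \left(-22\right) = 4 \cdot 1 + \sqrt{-2} \left(-22\right) = 4 + i \sqrt{2} \left(-22\right) = 4 - 22 i \sqrt{2}$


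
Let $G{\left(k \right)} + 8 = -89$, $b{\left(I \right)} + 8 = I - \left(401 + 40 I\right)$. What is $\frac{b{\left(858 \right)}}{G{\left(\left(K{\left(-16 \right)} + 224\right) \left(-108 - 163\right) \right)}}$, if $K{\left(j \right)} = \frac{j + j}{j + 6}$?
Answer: $\frac{33871}{97} \approx 349.19$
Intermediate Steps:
$K{\left(j \right)} = \frac{2 j}{6 + j}$
$b{\left(I \right)} = -409 - 39 I$ ($b{\left(I \right)} = -8 - \left(401 + 39 I\right) = -409 - 39 I$)
$G{\left(k \right)} = -97$ ($G{\left(k \right)} = -8 - 89 = -97$)
$\frac{b{\left(858 \right)}}{G{\left(\left(K{\left(-16 \right)} + 224\right) \left(-108 - 163\right) \right)}} = \frac{-409 - 33462}{-97} = \left(-409 - 33462\right) \left(- \frac{1}{97}\right) = \left(-33871\right) \left(- \frac{1}{97}\right) = \frac{33871}{97}$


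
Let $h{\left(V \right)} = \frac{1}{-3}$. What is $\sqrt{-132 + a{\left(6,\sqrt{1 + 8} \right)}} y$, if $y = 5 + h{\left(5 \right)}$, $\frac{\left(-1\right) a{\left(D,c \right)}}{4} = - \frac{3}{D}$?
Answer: $\frac{14 i \sqrt{130}}{3} \approx 53.208 i$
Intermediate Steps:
$a{\left(D,c \right)} = \frac{12}{D}$ ($a{\left(D,c \right)} = - 4 \left(- \frac{3}{D}\right) = \frac{12}{D}$)
$h{\left(V \right)} = - \frac{1}{3}$
$y = \frac{14}{3}$ ($y = 5 - \frac{1}{3} = \frac{14}{3} \approx 4.6667$)
$\sqrt{-132 + a{\left(6,\sqrt{1 + 8} \right)}} y = \sqrt{-132 + \frac{12}{6}} \cdot \frac{14}{3} = \sqrt{-132 + 12 \cdot \frac{1}{6}} \cdot \frac{14}{3} = \sqrt{-132 + 2} \cdot \frac{14}{3} = \sqrt{-130} \cdot \frac{14}{3} = i \sqrt{130} \cdot \frac{14}{3} = \frac{14 i \sqrt{130}}{3}$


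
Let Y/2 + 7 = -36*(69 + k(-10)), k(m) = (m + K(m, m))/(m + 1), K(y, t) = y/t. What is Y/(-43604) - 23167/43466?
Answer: -98812088/236911433 ≈ -0.41708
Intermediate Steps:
k(m) = 1 (k(m) = (m + m/m)/(m + 1) = (m + 1)/(1 + m) = (1 + m)/(1 + m) = 1)
Y = -5054 (Y = -14 + 2*(-36*(69 + 1)) = -14 + 2*(-36*70) = -14 + 2*(-2520) = -14 - 5040 = -5054)
Y/(-43604) - 23167/43466 = -5054/(-43604) - 23167/43466 = -5054*(-1/43604) - 23167*1/43466 = 2527/21802 - 23167/43466 = -98812088/236911433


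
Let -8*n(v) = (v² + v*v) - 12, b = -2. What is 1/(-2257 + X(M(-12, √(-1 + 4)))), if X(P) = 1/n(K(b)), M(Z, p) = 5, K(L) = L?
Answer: -1/2255 ≈ -0.00044346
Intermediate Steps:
n(v) = 3/2 - v²/4 (n(v) = -((v² + v*v) - 12)/8 = -((v² + v²) - 12)/8 = -(2*v² - 12)/8 = -(-12 + 2*v²)/8 = 3/2 - v²/4)
X(P) = 2 (X(P) = 1/(3/2 - ¼*(-2)²) = 1/(3/2 - ¼*4) = 1/(3/2 - 1) = 1/(½) = 2)
1/(-2257 + X(M(-12, √(-1 + 4)))) = 1/(-2257 + 2) = 1/(-2255) = -1/2255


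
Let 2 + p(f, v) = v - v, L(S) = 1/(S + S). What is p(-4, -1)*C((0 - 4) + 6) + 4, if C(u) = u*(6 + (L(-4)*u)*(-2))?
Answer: -22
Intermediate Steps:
L(S) = 1/(2*S)
C(u) = u*(6 + u/4) (C(u) = u*(6 + (((½)/(-4))*u)*(-2)) = u*(6 + (((½)*(-¼))*u)*(-2)) = u*(6 - u/8*(-2)) = u*(6 + u/4))
p(f, v) = -2 (p(f, v) = -2 + (v - v) = -2 + 0 = -2)
p(-4, -1)*C((0 - 4) + 6) + 4 = -((0 - 4) + 6)*(24 + ((0 - 4) + 6))/2 + 4 = -(-4 + 6)*(24 + (-4 + 6))/2 + 4 = -2*(24 + 2)/2 + 4 = -2*26/2 + 4 = -2*13 + 4 = -26 + 4 = -22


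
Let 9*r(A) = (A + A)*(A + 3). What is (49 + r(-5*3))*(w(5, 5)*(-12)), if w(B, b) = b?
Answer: -5340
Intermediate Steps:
r(A) = 2*A*(3 + A)/9 (r(A) = ((A + A)*(A + 3))/9 = ((2*A)*(3 + A))/9 = (2*A*(3 + A))/9 = 2*A*(3 + A)/9)
(49 + r(-5*3))*(w(5, 5)*(-12)) = (49 + 2*(-5*3)*(3 - 5*3)/9)*(5*(-12)) = (49 + (2/9)*(-15)*(3 - 15))*(-60) = (49 + (2/9)*(-15)*(-12))*(-60) = (49 + 40)*(-60) = 89*(-60) = -5340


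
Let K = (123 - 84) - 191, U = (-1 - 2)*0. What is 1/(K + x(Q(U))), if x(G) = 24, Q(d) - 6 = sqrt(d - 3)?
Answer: -1/128 ≈ -0.0078125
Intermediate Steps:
U = 0 (U = -3*0 = 0)
K = -152 (K = 39 - 191 = -152)
Q(d) = 6 + sqrt(-3 + d) (Q(d) = 6 + sqrt(d - 3) = 6 + sqrt(-3 + d))
1/(K + x(Q(U))) = 1/(-152 + 24) = 1/(-128) = -1/128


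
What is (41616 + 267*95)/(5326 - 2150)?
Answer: 66981/3176 ≈ 21.090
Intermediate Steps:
(41616 + 267*95)/(5326 - 2150) = (41616 + 25365)/3176 = 66981*(1/3176) = 66981/3176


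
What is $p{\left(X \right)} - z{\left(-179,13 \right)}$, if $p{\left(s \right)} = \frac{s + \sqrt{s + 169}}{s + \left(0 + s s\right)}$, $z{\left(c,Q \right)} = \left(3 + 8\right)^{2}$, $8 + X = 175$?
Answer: $- \frac{20327}{168} + \frac{\sqrt{21}}{7014} \approx -120.99$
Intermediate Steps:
$X = 167$ ($X = -8 + 175 = 167$)
$z{\left(c,Q \right)} = 121$ ($z{\left(c,Q \right)} = 11^{2} = 121$)
$p{\left(s \right)} = \frac{s + \sqrt{169 + s}}{s + s^{2}}$ ($p{\left(s \right)} = \frac{s + \sqrt{169 + s}}{s + \left(0 + s^{2}\right)} = \frac{s + \sqrt{169 + s}}{s + s^{2}}$)
$p{\left(X \right)} - z{\left(-179,13 \right)} = \frac{167 + \sqrt{169 + 167}}{167 \left(1 + 167\right)} - 121 = \frac{167 + \sqrt{336}}{167 \cdot 168} - 121 = \frac{1}{167} \cdot \frac{1}{168} \left(167 + 4 \sqrt{21}\right) - 121 = \left(\frac{1}{168} + \frac{\sqrt{21}}{7014}\right) - 121 = - \frac{20327}{168} + \frac{\sqrt{21}}{7014}$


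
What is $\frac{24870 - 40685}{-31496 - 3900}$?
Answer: $\frac{15815}{35396} \approx 0.4468$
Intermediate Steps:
$\frac{24870 - 40685}{-31496 - 3900} = - \frac{15815}{-35396} = \left(-15815\right) \left(- \frac{1}{35396}\right) = \frac{15815}{35396}$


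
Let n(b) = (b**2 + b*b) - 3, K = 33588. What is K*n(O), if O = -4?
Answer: 974052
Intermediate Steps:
n(b) = -3 + 2*b**2 (n(b) = (b**2 + b**2) - 3 = 2*b**2 - 3 = -3 + 2*b**2)
K*n(O) = 33588*(-3 + 2*(-4)**2) = 33588*(-3 + 2*16) = 33588*(-3 + 32) = 33588*29 = 974052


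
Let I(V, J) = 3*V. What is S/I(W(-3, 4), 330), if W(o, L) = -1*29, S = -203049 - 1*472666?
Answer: 675715/87 ≈ 7766.8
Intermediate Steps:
S = -675715 (S = -203049 - 472666 = -675715)
W(o, L) = -29
S/I(W(-3, 4), 330) = -675715/(3*(-29)) = -675715/(-87) = -675715*(-1/87) = 675715/87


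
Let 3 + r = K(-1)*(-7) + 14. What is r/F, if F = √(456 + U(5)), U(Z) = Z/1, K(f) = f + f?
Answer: 25*√461/461 ≈ 1.1644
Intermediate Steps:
K(f) = 2*f
r = 25 (r = -3 + ((2*(-1))*(-7) + 14) = -3 + (-2*(-7) + 14) = -3 + (14 + 14) = -3 + 28 = 25)
U(Z) = Z (U(Z) = Z*1 = Z)
F = √461 (F = √(456 + 5) = √461 ≈ 21.471)
r/F = 25/(√461) = 25*(√461/461) = 25*√461/461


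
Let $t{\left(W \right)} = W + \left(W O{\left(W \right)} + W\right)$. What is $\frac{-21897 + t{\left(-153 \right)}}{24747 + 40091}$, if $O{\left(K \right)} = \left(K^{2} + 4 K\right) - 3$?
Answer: $- \frac{3509685}{64838} \approx -54.13$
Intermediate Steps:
$O{\left(K \right)} = -3 + K^{2} + 4 K$
$t{\left(W \right)} = 2 W + W \left(-3 + W^{2} + 4 W\right)$ ($t{\left(W \right)} = W + \left(W \left(-3 + W^{2} + 4 W\right) + W\right) = W + \left(W + W \left(-3 + W^{2} + 4 W\right)\right) = 2 W + W \left(-3 + W^{2} + 4 W\right)$)
$\frac{-21897 + t{\left(-153 \right)}}{24747 + 40091} = \frac{-21897 - 153 \left(-1 + \left(-153\right)^{2} + 4 \left(-153\right)\right)}{24747 + 40091} = \frac{-21897 - 153 \left(-1 + 23409 - 612\right)}{64838} = \left(-21897 - 3487788\right) \frac{1}{64838} = \left(-3509685\right) \frac{1}{64838} = - \frac{3509685}{64838}$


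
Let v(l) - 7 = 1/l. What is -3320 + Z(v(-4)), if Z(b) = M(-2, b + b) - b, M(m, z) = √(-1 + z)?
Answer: -13307/4 + 5*√2/2 ≈ -3323.2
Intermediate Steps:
v(l) = 7 + 1/l
Z(b) = √(-1 + 2*b) - b (Z(b) = √(-1 + (b + b)) - b = √(-1 + 2*b) - b)
-3320 + Z(v(-4)) = -3320 + (√(-1 + 2*(7 + 1/(-4))) - (7 + 1/(-4))) = -3320 + (√(-1 + 2*(7 - ¼)) - (7 - ¼)) = -3320 + (√(-1 + 2*(27/4)) - 1*27/4) = -3320 + (√(-1 + 27/2) - 27/4) = -3320 + (√(25/2) - 27/4) = -3320 + (5*√2/2 - 27/4) = -3320 + (-27/4 + 5*√2/2) = -13307/4 + 5*√2/2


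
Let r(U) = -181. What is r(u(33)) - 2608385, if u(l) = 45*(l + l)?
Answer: -2608566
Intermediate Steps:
u(l) = 90*l (u(l) = 45*(2*l) = 90*l)
r(u(33)) - 2608385 = -181 - 2608385 = -2608566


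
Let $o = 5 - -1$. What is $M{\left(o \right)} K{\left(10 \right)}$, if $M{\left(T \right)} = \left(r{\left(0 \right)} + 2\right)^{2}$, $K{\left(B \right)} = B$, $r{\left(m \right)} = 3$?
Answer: $250$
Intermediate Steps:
$o = 6$ ($o = 5 + 1 = 6$)
$M{\left(T \right)} = 25$ ($M{\left(T \right)} = \left(3 + 2\right)^{2} = 5^{2} = 25$)
$M{\left(o \right)} K{\left(10 \right)} = 25 \cdot 10 = 250$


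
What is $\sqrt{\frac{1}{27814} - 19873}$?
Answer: $\frac{i \sqrt{15374122330494}}{27814} \approx 140.97 i$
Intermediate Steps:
$\sqrt{\frac{1}{27814} - 19873} = \sqrt{- \frac{552747621}{27814}} = \frac{i \sqrt{15374122330494}}{27814}$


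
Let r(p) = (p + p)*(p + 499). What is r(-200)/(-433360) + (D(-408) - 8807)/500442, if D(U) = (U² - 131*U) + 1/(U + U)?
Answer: 1543640719783/2212089760224 ≈ 0.69782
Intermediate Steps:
D(U) = U² + 1/(2*U) - 131*U (D(U) = (U² - 131*U) + 1/(2*U) = U² + 1/(2*U) - 131*U)
r(p) = 2*p*(499 + p) (r(p) = (2*p)*(499 + p) = 2*p*(499 + p))
r(-200)/(-433360) + (D(-408) - 8807)/500442 = (2*(-200)*(499 - 200))/(-433360) + (((-408)² + (½)/(-408) - 131*(-408)) - 8807)/500442 = (2*(-200)*299)*(-1/433360) + ((166464 + (½)*(-1/408) + 53448) - 8807)*(1/500442) = -119600*(-1/433360) + ((166464 - 1/816 + 53448) - 8807)*(1/500442) = 1495/5417 + (179448191/816 - 8807)*(1/500442) = 1495/5417 + (172261679/816)*(1/500442) = 1495/5417 + 172261679/408360672 = 1543640719783/2212089760224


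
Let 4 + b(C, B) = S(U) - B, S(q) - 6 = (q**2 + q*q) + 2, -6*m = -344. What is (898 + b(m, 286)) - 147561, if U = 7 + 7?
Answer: -146553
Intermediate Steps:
m = 172/3 (m = -1/6*(-344) = 172/3 ≈ 57.333)
U = 14
S(q) = 8 + 2*q**2 (S(q) = 6 + ((q**2 + q*q) + 2) = 6 + ((q**2 + q**2) + 2) = 6 + (2*q**2 + 2) = 6 + (2 + 2*q**2) = 8 + 2*q**2)
b(C, B) = 396 - B (b(C, B) = -4 + ((8 + 2*14**2) - B) = -4 + ((8 + 2*196) - B) = -4 + ((8 + 392) - B) = -4 + (400 - B) = 396 - B)
(898 + b(m, 286)) - 147561 = (898 + (396 - 1*286)) - 147561 = (898 + (396 - 286)) - 147561 = (898 + 110) - 147561 = 1008 - 147561 = -146553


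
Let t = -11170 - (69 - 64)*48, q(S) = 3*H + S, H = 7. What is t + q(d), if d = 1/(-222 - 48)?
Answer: -3075031/270 ≈ -11389.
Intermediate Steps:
d = -1/270 (d = 1/(-270) = -1/270 ≈ -0.0037037)
q(S) = 21 + S (q(S) = 3*7 + S = 21 + S)
t = -11410 (t = -11170 - 5*48 = -11170 - 1*240 = -11170 - 240 = -11410)
t + q(d) = -11410 + (21 - 1/270) = -11410 + 5669/270 = -3075031/270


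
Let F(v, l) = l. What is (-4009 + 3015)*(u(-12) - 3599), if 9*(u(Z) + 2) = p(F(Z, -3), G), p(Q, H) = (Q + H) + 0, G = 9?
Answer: 10736194/3 ≈ 3.5787e+6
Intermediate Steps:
p(Q, H) = H + Q (p(Q, H) = (H + Q) + 0 = H + Q)
u(Z) = -4/3 (u(Z) = -2 + (9 - 3)/9 = -2 + (1/9)*6 = -2 + 2/3 = -4/3)
(-4009 + 3015)*(u(-12) - 3599) = (-4009 + 3015)*(-4/3 - 3599) = -994*(-10801/3) = 10736194/3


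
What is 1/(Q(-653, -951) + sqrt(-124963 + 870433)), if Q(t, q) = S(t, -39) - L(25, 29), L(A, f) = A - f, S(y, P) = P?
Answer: 7/148849 + 3*sqrt(82830)/744245 ≈ 0.0012071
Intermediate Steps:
Q(t, q) = -35 (Q(t, q) = -39 - (25 - 1*29) = -39 - (25 - 29) = -39 - 1*(-4) = -39 + 4 = -35)
1/(Q(-653, -951) + sqrt(-124963 + 870433)) = 1/(-35 + sqrt(-124963 + 870433)) = 1/(-35 + sqrt(745470)) = 1/(-35 + 3*sqrt(82830))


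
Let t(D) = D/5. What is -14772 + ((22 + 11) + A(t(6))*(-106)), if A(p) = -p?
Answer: -73059/5 ≈ -14612.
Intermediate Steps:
t(D) = D/5
-14772 + ((22 + 11) + A(t(6))*(-106)) = -14772 + ((22 + 11) - 6/5*(-106)) = -14772 + (33 - 1*6/5*(-106)) = -14772 + (33 - 6/5*(-106)) = -14772 + (33 + 636/5) = -14772 + 801/5 = -73059/5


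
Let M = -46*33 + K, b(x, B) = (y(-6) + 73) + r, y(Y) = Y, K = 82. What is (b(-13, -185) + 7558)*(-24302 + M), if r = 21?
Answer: -196792748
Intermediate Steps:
b(x, B) = 88 (b(x, B) = (-6 + 73) + 21 = 67 + 21 = 88)
M = -1436 (M = -46*33 + 82 = -1518 + 82 = -1436)
(b(-13, -185) + 7558)*(-24302 + M) = (88 + 7558)*(-24302 - 1436) = 7646*(-25738) = -196792748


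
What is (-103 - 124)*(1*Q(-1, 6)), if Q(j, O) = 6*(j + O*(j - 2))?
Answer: 25878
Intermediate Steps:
Q(j, O) = 6*j + 6*O*(-2 + j) (Q(j, O) = 6*(j + O*(-2 + j)) = 6*j + 6*O*(-2 + j))
(-103 - 124)*(1*Q(-1, 6)) = (-103 - 124)*(1*(-12*6 + 6*(-1) + 6*6*(-1))) = -227*(-72 - 6 - 36) = -227*(-114) = 25878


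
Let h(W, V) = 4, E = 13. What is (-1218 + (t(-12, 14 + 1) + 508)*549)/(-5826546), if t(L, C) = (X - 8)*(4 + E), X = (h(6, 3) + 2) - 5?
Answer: -70781/1942182 ≈ -0.036444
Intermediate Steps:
X = 1 (X = (4 + 2) - 5 = 6 - 5 = 1)
t(L, C) = -119 (t(L, C) = (1 - 8)*(4 + 13) = -7*17 = -119)
(-1218 + (t(-12, 14 + 1) + 508)*549)/(-5826546) = (-1218 + (-119 + 508)*549)/(-5826546) = (-1218 + 389*549)*(-1/5826546) = (-1218 + 213561)*(-1/5826546) = 212343*(-1/5826546) = -70781/1942182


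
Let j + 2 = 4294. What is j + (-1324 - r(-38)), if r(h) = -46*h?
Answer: 1220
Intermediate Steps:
j = 4292 (j = -2 + 4294 = 4292)
j + (-1324 - r(-38)) = 4292 + (-1324 - (-46)*(-38)) = 4292 + (-1324 - 1*1748) = 4292 + (-1324 - 1748) = 4292 - 3072 = 1220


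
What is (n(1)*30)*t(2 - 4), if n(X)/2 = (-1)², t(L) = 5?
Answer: 300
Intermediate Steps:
n(X) = 2 (n(X) = 2*(-1)² = 2*1 = 2)
(n(1)*30)*t(2 - 4) = (2*30)*5 = 60*5 = 300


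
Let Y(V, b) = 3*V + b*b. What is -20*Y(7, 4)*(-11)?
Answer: 8140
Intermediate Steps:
Y(V, b) = b**2 + 3*V (Y(V, b) = 3*V + b**2 = b**2 + 3*V)
-20*Y(7, 4)*(-11) = -20*(4**2 + 3*7)*(-11) = -20*(16 + 21)*(-11) = -20*37*(-11) = -740*(-11) = 8140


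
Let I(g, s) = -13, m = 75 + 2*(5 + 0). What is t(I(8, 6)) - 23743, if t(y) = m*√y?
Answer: -23743 + 85*I*√13 ≈ -23743.0 + 306.47*I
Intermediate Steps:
m = 85 (m = 75 + 2*5 = 75 + 10 = 85)
t(y) = 85*√y
t(I(8, 6)) - 23743 = 85*√(-13) - 23743 = 85*(I*√13) - 23743 = 85*I*√13 - 23743 = -23743 + 85*I*√13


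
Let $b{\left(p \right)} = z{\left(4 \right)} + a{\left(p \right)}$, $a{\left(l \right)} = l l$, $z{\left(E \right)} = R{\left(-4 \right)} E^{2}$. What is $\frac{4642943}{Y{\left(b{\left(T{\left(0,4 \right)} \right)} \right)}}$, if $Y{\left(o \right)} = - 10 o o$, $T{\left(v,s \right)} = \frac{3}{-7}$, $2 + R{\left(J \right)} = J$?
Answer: $- \frac{11147706143}{220430250} \approx -50.573$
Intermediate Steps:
$R{\left(J \right)} = -2 + J$
$T{\left(v,s \right)} = - \frac{3}{7}$ ($T{\left(v,s \right)} = 3 \left(- \frac{1}{7}\right) = - \frac{3}{7}$)
$z{\left(E \right)} = - 6 E^{2}$ ($z{\left(E \right)} = \left(-2 - 4\right) E^{2} = - 6 E^{2}$)
$a{\left(l \right)} = l^{2}$
$b{\left(p \right)} = -96 + p^{2}$ ($b{\left(p \right)} = - 6 \cdot 4^{2} + p^{2} = \left(-6\right) 16 + p^{2} = -96 + p^{2}$)
$Y{\left(o \right)} = - 10 o^{2}$
$\frac{4642943}{Y{\left(b{\left(T{\left(0,4 \right)} \right)} \right)}} = \frac{4642943}{\left(-10\right) \left(-96 + \left(- \frac{3}{7}\right)^{2}\right)^{2}} = \frac{4642943}{\left(-10\right) \left(-96 + \frac{9}{49}\right)^{2}} = \frac{4642943}{\left(-10\right) \left(- \frac{4695}{49}\right)^{2}} = \frac{4642943}{\left(-10\right) \frac{22043025}{2401}} = \frac{4642943}{- \frac{220430250}{2401}} = 4642943 \left(- \frac{2401}{220430250}\right) = - \frac{11147706143}{220430250}$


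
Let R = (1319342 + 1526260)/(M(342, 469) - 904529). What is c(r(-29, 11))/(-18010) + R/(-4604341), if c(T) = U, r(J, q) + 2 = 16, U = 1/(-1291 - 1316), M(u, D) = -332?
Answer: 137773192897741/195615874062572264070 ≈ 7.0430e-7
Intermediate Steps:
U = -1/2607 (U = 1/(-2607) = -1/2607 ≈ -0.00038358)
r(J, q) = 14 (r(J, q) = -2 + 16 = 14)
c(T) = -1/2607
R = -2845602/904861 (R = (1319342 + 1526260)/(-332 - 904529) = 2845602/(-904861) = 2845602*(-1/904861) = -2845602/904861 ≈ -3.1448)
c(r(-29, 11))/(-18010) + R/(-4604341) = -1/2607/(-18010) - 2845602/904861/(-4604341) = -1/2607*(-1/18010) - 2845602/904861*(-1/4604341) = 1/46952070 + 2845602/4166288601601 = 137773192897741/195615874062572264070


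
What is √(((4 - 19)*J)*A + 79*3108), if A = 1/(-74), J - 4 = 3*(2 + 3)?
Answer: √1344554322/74 ≈ 495.52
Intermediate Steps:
J = 19 (J = 4 + 3*(2 + 3) = 4 + 3*5 = 4 + 15 = 19)
A = -1/74 ≈ -0.013514
√(((4 - 19)*J)*A + 79*3108) = √(((4 - 19)*19)*(-1/74) + 79*3108) = √(-15*19*(-1/74) + 245532) = √(-285*(-1/74) + 245532) = √(285/74 + 245532) = √(18169653/74) = √1344554322/74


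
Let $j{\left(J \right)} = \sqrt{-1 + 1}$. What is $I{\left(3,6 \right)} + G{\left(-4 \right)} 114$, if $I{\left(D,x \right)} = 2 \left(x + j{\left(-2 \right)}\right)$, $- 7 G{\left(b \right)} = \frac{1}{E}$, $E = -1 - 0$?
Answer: $\frac{198}{7} \approx 28.286$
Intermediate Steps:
$E = -1$ ($E = -1 + 0 = -1$)
$j{\left(J \right)} = 0$ ($j{\left(J \right)} = \sqrt{0} = 0$)
$G{\left(b \right)} = \frac{1}{7}$ ($G{\left(b \right)} = - \frac{1}{7 \left(-1\right)} = \left(- \frac{1}{7}\right) \left(-1\right) = \frac{1}{7}$)
$I{\left(D,x \right)} = 2 x$ ($I{\left(D,x \right)} = 2 \left(x + 0\right) = 2 x$)
$I{\left(3,6 \right)} + G{\left(-4 \right)} 114 = 2 \cdot 6 + \frac{1}{7} \cdot 114 = 12 + \frac{114}{7} = \frac{198}{7}$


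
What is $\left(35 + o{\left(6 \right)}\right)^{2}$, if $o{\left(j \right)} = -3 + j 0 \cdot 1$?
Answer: $1024$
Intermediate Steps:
$o{\left(j \right)} = -3$ ($o{\left(j \right)} = -3 + j 0 = -3 + 0 = -3$)
$\left(35 + o{\left(6 \right)}\right)^{2} = \left(35 - 3\right)^{2} = 32^{2} = 1024$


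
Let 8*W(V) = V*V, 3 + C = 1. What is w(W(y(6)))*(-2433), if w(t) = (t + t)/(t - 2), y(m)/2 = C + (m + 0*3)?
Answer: -6488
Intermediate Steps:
C = -2 (C = -3 + 1 = -2)
y(m) = -4 + 2*m (y(m) = 2*(-2 + (m + 0*3)) = 2*(-2 + (m + 0)) = 2*(-2 + m) = -4 + 2*m)
W(V) = V²/8 (W(V) = (V*V)/8 = V²/8)
w(t) = 2*t/(-2 + t) (w(t) = (2*t)/(-2 + t) = 2*t/(-2 + t))
w(W(y(6)))*(-2433) = (2*((-4 + 2*6)²/8)/(-2 + (-4 + 2*6)²/8))*(-2433) = (2*((-4 + 12)²/8)/(-2 + (-4 + 12)²/8))*(-2433) = (2*((⅛)*8²)/(-2 + (⅛)*8²))*(-2433) = (2*((⅛)*64)/(-2 + (⅛)*64))*(-2433) = (2*8/(-2 + 8))*(-2433) = (2*8/6)*(-2433) = (2*8*(⅙))*(-2433) = (8/3)*(-2433) = -6488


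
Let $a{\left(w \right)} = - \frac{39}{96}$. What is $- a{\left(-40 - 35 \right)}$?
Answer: $\frac{13}{32} \approx 0.40625$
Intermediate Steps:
$a{\left(w \right)} = - \frac{13}{32}$ ($a{\left(w \right)} = \left(-39\right) \frac{1}{96} = - \frac{13}{32}$)
$- a{\left(-40 - 35 \right)} = \left(-1\right) \left(- \frac{13}{32}\right) = \frac{13}{32}$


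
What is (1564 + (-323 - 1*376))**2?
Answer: 748225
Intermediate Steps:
(1564 + (-323 - 1*376))**2 = (1564 + (-323 - 376))**2 = (1564 - 699)**2 = 865**2 = 748225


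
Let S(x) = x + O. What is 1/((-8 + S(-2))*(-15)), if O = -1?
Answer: 1/165 ≈ 0.0060606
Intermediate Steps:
S(x) = -1 + x (S(x) = x - 1 = -1 + x)
1/((-8 + S(-2))*(-15)) = 1/((-8 + (-1 - 2))*(-15)) = 1/((-8 - 3)*(-15)) = 1/(-11*(-15)) = 1/165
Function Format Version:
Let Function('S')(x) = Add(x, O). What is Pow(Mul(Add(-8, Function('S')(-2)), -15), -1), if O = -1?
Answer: Rational(1, 165) ≈ 0.0060606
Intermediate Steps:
Function('S')(x) = Add(-1, x) (Function('S')(x) = Add(x, -1) = Add(-1, x))
Pow(Mul(Add(-8, Function('S')(-2)), -15), -1) = Pow(Mul(Add(-8, Add(-1, -2)), -15), -1) = Pow(Mul(Add(-8, -3), -15), -1) = Pow(Mul(-11, -15), -1) = Pow(165, -1) = Rational(1, 165)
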